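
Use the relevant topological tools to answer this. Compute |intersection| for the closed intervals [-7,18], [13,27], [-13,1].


Intersection = [max(a_i), min(b_i)] = [13, 1].
Since 13 > 1, the intersection is empty.
Length = 0

0


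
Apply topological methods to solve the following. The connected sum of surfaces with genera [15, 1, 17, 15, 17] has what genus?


Genus is additive under connected sum of orientable surfaces.
g = 15 + 1 + 17 + 15 + 17 = 65

65


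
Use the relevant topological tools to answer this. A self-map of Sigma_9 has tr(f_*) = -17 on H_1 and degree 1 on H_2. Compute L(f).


L(f) = tr(f_0*) - tr(f_1*) + tr(f_2*).
= 1 - (-17) + (1)
= 19

19


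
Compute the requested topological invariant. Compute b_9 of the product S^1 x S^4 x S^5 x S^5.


Each S^d has Poincare polynomial 1 + t^d.
The product S^1 x S^4 x S^5 x S^5 has Poincare polynomial prod(1+t^d_i).
Expanding: b_0=1, b_1=1, b_4=1, b_5=3, b_6=2, b_9=2, b_10=3, b_11=1, b_14=1, b_15=1.
b_9 = 2

2


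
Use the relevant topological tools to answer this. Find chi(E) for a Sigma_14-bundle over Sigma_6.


For a fiber bundle F -> E -> B (with CW structure): chi(E) = chi(B) * chi(F).
chi(Sigma_6) = -10, chi(Sigma_14) = -26.
chi(E) = (-10) * (-26) = 260

260


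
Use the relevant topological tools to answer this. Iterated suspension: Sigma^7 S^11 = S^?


Each suspension raises dimension by 1: Sigma S^n = S^{n+1}.
Sigma^7 S^11 = S^{11+7} = S^18

18


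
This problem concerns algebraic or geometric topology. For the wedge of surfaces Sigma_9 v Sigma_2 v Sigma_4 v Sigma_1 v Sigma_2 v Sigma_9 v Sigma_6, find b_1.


For a wedge X v Y: reduced H_k(X v Y) = H_k(X) + H_k(Y).
Each Sigma_g contributes b_1 = 2g.
b_1 = 18 + 4 + 8 + 2 + 4 + 18 + 12 = 66

66


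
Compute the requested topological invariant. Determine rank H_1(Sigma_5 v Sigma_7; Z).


For a wedge: H_1(A v B) = H_1(A) + H_1(B).
b_1(Sigma_5) = 10, b_1(Sigma_7) = 14.
b_1 = 10 + 14 = 24

24


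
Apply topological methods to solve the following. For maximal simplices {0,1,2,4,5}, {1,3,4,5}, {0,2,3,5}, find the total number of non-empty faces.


Each maximal simplex on m vertices has 2^m - 1 nonempty faces.
Take the union (dedupe shared faces).
Total distinct faces = 45

45


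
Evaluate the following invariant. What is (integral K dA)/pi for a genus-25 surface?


Gauss-Bonnet: integral K dA = 2*pi*chi(M).
chi(Sigma_25) = 2 - 2*25 = -48.
(integral K dA)/pi = 2*chi = 2*(-48) = -96

-96


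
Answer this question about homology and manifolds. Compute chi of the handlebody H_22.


A genus-g handlebody deformation retracts to a wedge of g circles.
chi(vee_g S^1) = 1 - g.
chi(H_22) = 1 - 22 = -21

-21


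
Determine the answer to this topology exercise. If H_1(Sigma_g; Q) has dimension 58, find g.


For a closed orientable surface: b_1 = 2g.
58 = 2g
g = 58 / 2 = 29

29


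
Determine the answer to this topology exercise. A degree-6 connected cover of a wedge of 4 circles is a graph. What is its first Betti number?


Nielsen-Schreier: an index-n subgroup of F_r is free of rank 1 + n(r-1).
Equivalently: chi(cover) = n*chi(base); chi(vee_r S^1) = 1 - 4 = -3.
chi(E) = 6*(-3) = -18; rank = 1 - chi(E) = 1 - (-18) = 19.
rank = 1 + 6*(4-1) = 1 + 18 = 19

19


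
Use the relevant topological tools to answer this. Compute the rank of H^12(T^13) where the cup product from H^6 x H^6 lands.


Cup product: H^p x H^q -> H^{p+q}; here p+q = 6+6 = 12.
rank H^k(T^n) = C(n,k).
C(13,12) = 13

13


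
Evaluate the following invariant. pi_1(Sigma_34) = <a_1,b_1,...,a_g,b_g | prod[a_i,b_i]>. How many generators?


Standard presentation: pi_1(Sigma_g) = <a_1,b_1,...,a_g,b_g | [a_1,b_1]...[a_g,b_g] = 1>.
Number of generators = 2g = 2*34 = 68

68


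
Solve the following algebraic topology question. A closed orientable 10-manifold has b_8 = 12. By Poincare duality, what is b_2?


Poincare duality for closed orientable n-manifolds: b_k = b_{n-k}.
Here n = 10, so b_2 = b_8 = 12

12


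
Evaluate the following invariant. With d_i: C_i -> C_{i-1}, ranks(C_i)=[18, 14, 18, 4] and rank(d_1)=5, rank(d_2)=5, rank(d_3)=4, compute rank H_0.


rank H_k = rank(ker d_k) - rank(im d_{k+1}).
rank(ker d_0) = rank(C_0) - rank(d_0) = 18 - 0 = 18.
rank(im d_{0+1}) = 5.
rank H_0 = 18 - 5 = 13

13


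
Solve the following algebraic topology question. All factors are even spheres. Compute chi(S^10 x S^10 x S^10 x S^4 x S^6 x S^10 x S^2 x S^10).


chi is multiplicative: chi(X x Y) = chi(X) chi(Y).
Each even-dim sphere has chi = 2. There are 8 factors.
chi = 2^8 = 256

256


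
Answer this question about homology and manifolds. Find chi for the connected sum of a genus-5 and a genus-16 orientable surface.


chi(Sigma_5) = 2 - 2*5 = -8
chi(Sigma_16) = 2 - 2*16 = -30
For surfaces: chi(A#B) = chi(A) + chi(B) - 2.
chi = -8 + -30 - 2 = -40

-40


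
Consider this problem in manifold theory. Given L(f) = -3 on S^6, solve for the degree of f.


L(f) = 1 + (-1)^6 deg(f) on S^6.
-3 = 1 + (-1)^6 * deg(f)
(-1)^6 * deg(f) = -4
deg(f) = -4

-4


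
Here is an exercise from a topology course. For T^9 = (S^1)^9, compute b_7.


By the Kunneth formula, b_k(T^n) = C(n,k).
b_7(T^9) = C(9,7).
C(9,7) = 9!/(7!*2!) = 36

36


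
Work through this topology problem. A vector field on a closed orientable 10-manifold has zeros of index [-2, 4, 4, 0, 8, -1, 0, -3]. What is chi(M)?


Poincare-Hopf: chi(M) = sum of indices of zeros.
chi = (-2) + (4) + (4) + (0) + (8) + (-1) + (0) + (-3) = 10

10


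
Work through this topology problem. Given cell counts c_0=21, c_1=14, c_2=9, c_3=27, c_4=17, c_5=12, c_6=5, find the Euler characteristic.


chi = sum_k (-1)^k c_k.
= (-1)^0*21 + (-1)^1*14 + (-1)^2*9 + (-1)^3*27 + (-1)^4*17 + (-1)^5*12 + (-1)^6*5
= (21) + (-14) + (9) + (-27) + (17) + (-12) + (5)
= -1

-1


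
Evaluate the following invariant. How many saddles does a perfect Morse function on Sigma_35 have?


A perfect Morse function has m_k = b_k.
For Sigma_35: b_0=1, b_1=2g=70, b_2=1.
Saddles m_1 = 2g = 70

70


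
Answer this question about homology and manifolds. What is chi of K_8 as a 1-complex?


K_8: V = 8, E = C(8,2) = 28.
chi = V - E = 8 - 28 = -20

-20


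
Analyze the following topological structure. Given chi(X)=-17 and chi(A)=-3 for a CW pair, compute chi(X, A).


Relative Euler characteristic: chi(X, A) = chi(X) - chi(A).
= -17 - (-3) = -14

-14


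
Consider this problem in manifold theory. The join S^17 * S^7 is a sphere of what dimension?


Join of spheres: S^m * S^n = S^{m+n+1}.
dim = 17 + 7 + 1 = 25

25


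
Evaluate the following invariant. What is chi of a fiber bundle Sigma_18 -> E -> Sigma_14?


For a fiber bundle F -> E -> B (with CW structure): chi(E) = chi(B) * chi(F).
chi(Sigma_14) = -26, chi(Sigma_18) = -34.
chi(E) = (-26) * (-34) = 884

884


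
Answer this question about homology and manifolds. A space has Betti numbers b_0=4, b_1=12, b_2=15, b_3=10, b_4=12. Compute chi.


chi = sum_k (-1)^k b_k.
= (4) + (-12) + (15) + (-10) + (12)
= 9

9


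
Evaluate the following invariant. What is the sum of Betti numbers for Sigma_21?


For Sigma_21: b_0 = 1, b_1 = 2g = 42, b_2 = 1.
Total = 1 + 42 + 1 = 44

44


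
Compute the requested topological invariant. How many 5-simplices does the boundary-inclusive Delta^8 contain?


Delta^8 has 8+1 vertices. A 5-face is a choice of 5+1 vertices.
f_5 = C(8+1, 5+1) = C(9,6) = 84

84


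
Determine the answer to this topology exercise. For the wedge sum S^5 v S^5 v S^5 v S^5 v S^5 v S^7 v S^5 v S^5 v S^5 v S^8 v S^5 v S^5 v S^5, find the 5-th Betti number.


For a wedge of spheres, H_k (k>0) is free on one generator per sphere of dimension k.
Spheres of dimension 5: count = 11.
b_5 = 11

11


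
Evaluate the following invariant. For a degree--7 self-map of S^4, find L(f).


On S^4: L(f) = tr(f_0*) + (-1)^4 tr(f_4*) = 1 + (-1)^4 * deg(f).
L(f) = 1 + (-1)^4 * -7 = 1 + -7 = -6

-6


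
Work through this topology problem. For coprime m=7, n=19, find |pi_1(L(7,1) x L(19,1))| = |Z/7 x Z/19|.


pi_1(X x Y) = pi_1(X) x pi_1(Y).
pi_1(L(7,1)) = Z/7, pi_1(L(19,1)) = Z/19.
|Z/7 x Z/19| = 7 * 19 = 133

133


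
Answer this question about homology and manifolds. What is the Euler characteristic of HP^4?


HP^4 has one cell in each dimension 0, 4, ..., 4*4 (4+1 cells, all even-dim).
chi = 4 + 1 = 5

5


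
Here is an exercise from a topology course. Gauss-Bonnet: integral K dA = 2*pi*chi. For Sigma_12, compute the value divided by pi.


Gauss-Bonnet: integral K dA = 2*pi*chi(M).
chi(Sigma_12) = 2 - 2*12 = -22.
(integral K dA)/pi = 2*chi = 2*(-22) = -44

-44


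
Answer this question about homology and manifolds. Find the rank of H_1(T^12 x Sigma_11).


pi_1(A x B) = pi_1(A) x pi_1(B); rank of abelianization = b_1.
b_1(T^12) = 12, b_1(Sigma_11) = 2*11 = 22.
b_1(product) = 12 + 22 = 34

34


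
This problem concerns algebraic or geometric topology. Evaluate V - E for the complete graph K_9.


K_9: V = 9, E = C(9,2) = 36.
chi = V - E = 9 - 36 = -27

-27


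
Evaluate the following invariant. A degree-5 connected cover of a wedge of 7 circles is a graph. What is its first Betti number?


Nielsen-Schreier: an index-n subgroup of F_r is free of rank 1 + n(r-1).
Equivalently: chi(cover) = n*chi(base); chi(vee_r S^1) = 1 - 7 = -6.
chi(E) = 5*(-6) = -30; rank = 1 - chi(E) = 1 - (-30) = 31.
rank = 1 + 5*(7-1) = 1 + 30 = 31

31


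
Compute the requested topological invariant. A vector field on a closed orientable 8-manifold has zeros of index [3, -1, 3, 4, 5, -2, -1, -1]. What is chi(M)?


Poincare-Hopf: chi(M) = sum of indices of zeros.
chi = (3) + (-1) + (3) + (4) + (5) + (-2) + (-1) + (-1) = 10

10


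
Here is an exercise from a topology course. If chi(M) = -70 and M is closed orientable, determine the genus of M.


chi = 2 - 2g for closed orientable surfaces.
-70 = 2 - 2g
2g = 2 - (-70) = 72
g = 36

36


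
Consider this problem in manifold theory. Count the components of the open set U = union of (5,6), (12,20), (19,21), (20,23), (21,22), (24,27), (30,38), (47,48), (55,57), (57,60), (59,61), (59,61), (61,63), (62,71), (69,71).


Sort and merge overlapping open intervals.
Merged: (5,6), (12,23), (24,27), (30,38), (47,48), (55,57), (57,61), (61,71).
Number of components = 8

8


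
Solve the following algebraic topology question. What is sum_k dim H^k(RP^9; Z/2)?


H^k(RP^9; Z/2) = Z/2 for each 0 <= k <= 9.
Total dimension = 9 + 1 = 10

10


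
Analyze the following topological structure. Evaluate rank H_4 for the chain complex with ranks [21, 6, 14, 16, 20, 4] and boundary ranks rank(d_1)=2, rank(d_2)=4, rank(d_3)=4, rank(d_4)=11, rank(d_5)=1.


rank H_k = rank(ker d_k) - rank(im d_{k+1}).
rank(ker d_4) = rank(C_4) - rank(d_4) = 20 - 11 = 9.
rank(im d_{4+1}) = 1.
rank H_4 = 9 - 1 = 8

8


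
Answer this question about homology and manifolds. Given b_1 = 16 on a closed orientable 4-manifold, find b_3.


Poincare duality for closed orientable n-manifolds: b_k = b_{n-k}.
Here n = 4, so b_3 = b_1 = 16

16


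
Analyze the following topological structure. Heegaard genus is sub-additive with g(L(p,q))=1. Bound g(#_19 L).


Heegaard genus satisfies g(A#B) <= g(A) + g(B).
Each lens space has g = 1.
Upper bound: 19 * 1 = 19

19


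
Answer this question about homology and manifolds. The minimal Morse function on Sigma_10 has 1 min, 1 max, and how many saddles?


A perfect Morse function has m_k = b_k.
For Sigma_10: b_0=1, b_1=2g=20, b_2=1.
Saddles m_1 = 2g = 20

20


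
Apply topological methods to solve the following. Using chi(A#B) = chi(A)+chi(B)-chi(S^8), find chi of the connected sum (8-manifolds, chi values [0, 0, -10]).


For n-manifolds: chi(A#B) = chi(A) + chi(B) - chi(S^8).
chi(S^8) = 1 + (-1)^8 = 2.
chi(#) = (sum chi_i) - (3-1)*chi(S^8) = -10 - 2*2 = -14

-14


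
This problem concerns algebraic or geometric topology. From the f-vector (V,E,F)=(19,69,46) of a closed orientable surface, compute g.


chi = V - E + F = 19 - 69 + 46 = -4
For orientable closed surface: chi = 2 - 2g, so g = (2 - chi)/2.
g = (2 - (-4)) / 2 = 6 / 2 = 3

3


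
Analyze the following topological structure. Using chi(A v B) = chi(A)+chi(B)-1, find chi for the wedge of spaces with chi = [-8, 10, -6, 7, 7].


chi(A v B) = chi(A) + chi(B) - 1 (one point identified).
For 5 spaces: chi = (sum chi_i) - (5 - 1).
sum = 10; chi = 10 - 4 = 6

6


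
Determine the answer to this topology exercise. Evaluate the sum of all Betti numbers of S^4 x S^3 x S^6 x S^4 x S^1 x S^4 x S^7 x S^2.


Total Betti number is multiplicative under products.
Each S^d (d>=1) has total Betti number 2.
There are 8 sphere factors.
Total = 2^8 = 256

256


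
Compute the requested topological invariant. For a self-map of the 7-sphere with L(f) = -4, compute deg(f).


L(f) = 1 + (-1)^7 deg(f) on S^7.
-4 = 1 + (-1)^7 * deg(f)
(-1)^7 * deg(f) = -5
deg(f) = 5

5


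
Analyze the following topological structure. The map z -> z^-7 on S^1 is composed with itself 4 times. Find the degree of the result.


deg(f) = -7. Degree is multiplicative: deg(f^4) = (deg f)^4.
deg(f^4) = (-7)^4 = 2401

2401


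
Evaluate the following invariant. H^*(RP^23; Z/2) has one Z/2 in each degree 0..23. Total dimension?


H^k(RP^23; Z/2) = Z/2 for each 0 <= k <= 23.
Total dimension = 23 + 1 = 24

24


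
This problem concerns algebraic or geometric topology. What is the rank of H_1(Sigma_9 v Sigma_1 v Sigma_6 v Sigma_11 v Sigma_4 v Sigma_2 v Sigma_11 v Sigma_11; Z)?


For a wedge X v Y: reduced H_k(X v Y) = H_k(X) + H_k(Y).
Each Sigma_g contributes b_1 = 2g.
b_1 = 18 + 2 + 12 + 22 + 8 + 4 + 22 + 22 = 110

110


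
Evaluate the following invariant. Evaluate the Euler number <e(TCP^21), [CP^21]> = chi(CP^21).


For any closed oriented manifold, <e(TM),[M]> = chi(M).
chi(CP^21) = 21+1 = 22

22


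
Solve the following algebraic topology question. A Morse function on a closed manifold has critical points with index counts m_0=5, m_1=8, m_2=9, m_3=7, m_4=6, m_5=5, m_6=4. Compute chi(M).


Morse theory: chi(M) = sum_k (-1)^k m_k where m_k = #(index-k critical points).
= (5) + (-8) + (9) + (-7) + (6) + (-5) + (4) = 4

4


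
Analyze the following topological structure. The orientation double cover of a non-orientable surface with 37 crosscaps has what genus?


chi(N_37) = 2 - 37 = -35.
Double cover: chi(Sigma_g) = 2 * chi(N_37) = 2*(-35) = -70.
2 - 2g = -70, so g = (2 - (-70))/2 = 72/2 = 36

36


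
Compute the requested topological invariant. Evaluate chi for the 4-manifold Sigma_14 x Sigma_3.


chi(Sigma_14) = 2 - 2*14 = -26
chi(Sigma_3) = 2 - 2*3 = -4
chi(product) = (-26) * (-4) = 104

104


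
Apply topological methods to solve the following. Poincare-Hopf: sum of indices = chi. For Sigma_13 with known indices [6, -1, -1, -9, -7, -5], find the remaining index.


Poincare-Hopf: sum of indices = chi(M).
chi(Sigma_13) = 2 - 2*13 = -24.
Sum of known indices = -17.
x = chi - (sum known) = -24 - (-17) = -7

-7


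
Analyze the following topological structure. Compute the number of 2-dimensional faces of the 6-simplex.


Delta^6 has 6+1 vertices. A 2-face is a choice of 2+1 vertices.
f_2 = C(6+1, 2+1) = C(7,3) = 35

35


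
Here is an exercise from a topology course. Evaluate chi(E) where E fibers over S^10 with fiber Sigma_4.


chi(S^10) = 2 (n even), chi(Sigma_4) = 2 - 2*4 = -6.
chi(E) = 2 * (-6) = -12

-12


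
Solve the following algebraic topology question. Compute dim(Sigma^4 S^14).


Each suspension raises dimension by 1: Sigma S^n = S^{n+1}.
Sigma^4 S^14 = S^{14+4} = S^18

18


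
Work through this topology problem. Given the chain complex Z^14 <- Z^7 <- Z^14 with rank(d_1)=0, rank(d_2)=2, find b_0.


rank H_k = rank(ker d_k) - rank(im d_{k+1}).
rank(ker d_0) = rank(C_0) - rank(d_0) = 14 - 0 = 14.
rank(im d_{0+1}) = 0.
rank H_0 = 14 - 0 = 14

14


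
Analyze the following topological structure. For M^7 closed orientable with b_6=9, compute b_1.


Poincare duality for closed orientable n-manifolds: b_k = b_{n-k}.
Here n = 7, so b_1 = b_6 = 9

9


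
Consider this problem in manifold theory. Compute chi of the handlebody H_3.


A genus-g handlebody deformation retracts to a wedge of g circles.
chi(vee_g S^1) = 1 - g.
chi(H_3) = 1 - 3 = -2

-2


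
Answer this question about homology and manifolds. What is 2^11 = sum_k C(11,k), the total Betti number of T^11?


b_k(T^11) = C(11,k), so the sum over k is sum_k C(11,k) = 2^11.
Total = 2^11 = 2048

2048


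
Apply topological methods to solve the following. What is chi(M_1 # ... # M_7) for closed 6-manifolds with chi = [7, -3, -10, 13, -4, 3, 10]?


For n-manifolds: chi(A#B) = chi(A) + chi(B) - chi(S^6).
chi(S^6) = 1 + (-1)^6 = 2.
chi(#) = (sum chi_i) - (7-1)*chi(S^6) = 16 - 6*2 = 4

4


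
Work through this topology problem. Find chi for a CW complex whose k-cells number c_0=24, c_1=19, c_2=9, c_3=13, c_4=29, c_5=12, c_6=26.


chi = sum_k (-1)^k c_k.
= (-1)^0*24 + (-1)^1*19 + (-1)^2*9 + (-1)^3*13 + (-1)^4*29 + (-1)^5*12 + (-1)^6*26
= (24) + (-19) + (9) + (-13) + (29) + (-12) + (26)
= 44

44


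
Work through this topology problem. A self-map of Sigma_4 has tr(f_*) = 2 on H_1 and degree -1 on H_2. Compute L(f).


L(f) = tr(f_0*) - tr(f_1*) + tr(f_2*).
= 1 - (2) + (-1)
= -2

-2


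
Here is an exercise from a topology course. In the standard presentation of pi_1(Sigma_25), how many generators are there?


Standard presentation: pi_1(Sigma_g) = <a_1,b_1,...,a_g,b_g | [a_1,b_1]...[a_g,b_g] = 1>.
Number of generators = 2g = 2*25 = 50

50


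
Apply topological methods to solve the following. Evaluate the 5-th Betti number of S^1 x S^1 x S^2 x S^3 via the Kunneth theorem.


Each S^d has Poincare polynomial 1 + t^d.
The product S^1 x S^1 x S^2 x S^3 has Poincare polynomial prod(1+t^d_i).
Expanding: b_0=1, b_1=2, b_2=2, b_3=3, b_4=3, b_5=2, b_6=2, b_7=1.
b_5 = 2

2


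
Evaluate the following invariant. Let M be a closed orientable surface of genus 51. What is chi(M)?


For a closed orientable surface of genus g: chi = 2 - 2g.
Here g = 51.
chi = 2 - 2*51 = 2 - 102 = -100

-100


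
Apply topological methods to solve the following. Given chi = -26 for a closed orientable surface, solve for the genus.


chi = 2 - 2g for closed orientable surfaces.
-26 = 2 - 2g
2g = 2 - (-26) = 28
g = 14

14


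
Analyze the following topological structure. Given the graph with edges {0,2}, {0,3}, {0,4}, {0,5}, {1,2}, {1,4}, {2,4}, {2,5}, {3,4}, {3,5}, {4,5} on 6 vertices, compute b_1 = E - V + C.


b_1 = E - V + (number of components).
E = 11, V = 6, components = 1.
b_1 = 11 - 6 + 1 = 6

6


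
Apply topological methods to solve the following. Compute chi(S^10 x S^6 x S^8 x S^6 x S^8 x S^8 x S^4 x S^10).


chi is multiplicative: chi(X x Y) = chi(X) chi(Y).
Each even-dim sphere has chi = 2. There are 8 factors.
chi = 2^8 = 256

256


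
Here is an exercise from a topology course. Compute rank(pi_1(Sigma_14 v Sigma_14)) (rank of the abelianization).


For a wedge: H_1(A v B) = H_1(A) + H_1(B).
b_1(Sigma_14) = 28, b_1(Sigma_14) = 28.
b_1 = 28 + 28 = 56

56


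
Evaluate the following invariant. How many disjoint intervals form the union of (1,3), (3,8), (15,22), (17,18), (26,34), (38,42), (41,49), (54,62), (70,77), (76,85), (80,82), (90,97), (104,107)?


Sort and merge overlapping open intervals.
Merged: (1,3), (3,8), (15,22), (26,34), (38,49), (54,62), (70,85), (90,97), (104,107).
Number of components = 9

9


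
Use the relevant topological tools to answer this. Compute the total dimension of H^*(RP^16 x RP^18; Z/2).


dim H^*(RP^n; Z/2) = n+1 (one Z/2 in each degree 0..n).
Total Betti number is multiplicative.
Total = (16+1) * (18+1) = 17 * 19 = 323

323


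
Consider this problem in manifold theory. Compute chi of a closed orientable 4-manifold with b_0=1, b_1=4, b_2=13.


By Poincare duality b_k = b_{4-k}, so full Betti numbers: b_0=1, b_1=4, b_2=13, b_3=4, b_4=1.
chi = sum (-1)^k b_k = 7

7


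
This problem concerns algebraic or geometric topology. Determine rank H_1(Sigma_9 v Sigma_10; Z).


For a wedge: H_1(A v B) = H_1(A) + H_1(B).
b_1(Sigma_9) = 18, b_1(Sigma_10) = 20.
b_1 = 18 + 20 = 38

38


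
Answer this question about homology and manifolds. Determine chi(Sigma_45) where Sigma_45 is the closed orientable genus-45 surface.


For a closed orientable surface of genus g: chi = 2 - 2g.
Here g = 45.
chi = 2 - 2*45 = 2 - 90 = -88

-88


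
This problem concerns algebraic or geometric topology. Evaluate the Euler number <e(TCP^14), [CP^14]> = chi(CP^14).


For any closed oriented manifold, <e(TM),[M]> = chi(M).
chi(CP^14) = 14+1 = 15

15


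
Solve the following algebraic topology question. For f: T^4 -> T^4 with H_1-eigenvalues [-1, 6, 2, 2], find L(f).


For a torus self-map: L(f) = det(I - A) where A acts on H_1.
L(f) = (1--1) * (1-6) * (1-2) * (1-2) = 2 * -5 * -1 * -1 = -10

-10


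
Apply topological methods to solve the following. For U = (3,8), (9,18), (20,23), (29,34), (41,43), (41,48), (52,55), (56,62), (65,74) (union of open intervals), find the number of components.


Sort and merge overlapping open intervals.
Merged: (3,8), (9,18), (20,23), (29,34), (41,48), (52,55), (56,62), (65,74).
Number of components = 8

8


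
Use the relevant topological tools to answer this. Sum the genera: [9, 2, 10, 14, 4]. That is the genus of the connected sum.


Genus is additive under connected sum of orientable surfaces.
g = 9 + 2 + 10 + 14 + 4 = 39

39


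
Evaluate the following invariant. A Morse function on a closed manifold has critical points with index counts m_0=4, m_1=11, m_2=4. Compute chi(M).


Morse theory: chi(M) = sum_k (-1)^k m_k where m_k = #(index-k critical points).
= (4) + (-11) + (4) = -3

-3


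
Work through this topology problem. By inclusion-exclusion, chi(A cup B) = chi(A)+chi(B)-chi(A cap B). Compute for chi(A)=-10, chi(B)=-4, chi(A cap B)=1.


chi(A cup B) = chi(A) + chi(B) - chi(A cap B)
= -10 + (-4) - (1)
= -15

-15


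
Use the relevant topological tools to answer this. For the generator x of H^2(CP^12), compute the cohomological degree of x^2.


|x| = 2 in H^*(CP^n).
|x^2| = 2 * |x| = 2 * 2 = 4

4


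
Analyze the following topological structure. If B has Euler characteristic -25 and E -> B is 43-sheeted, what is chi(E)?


For a finite covering: chi(E) = (number of sheets) * chi(B).
chi(E) = 43 * (-25) = -1075

-1075


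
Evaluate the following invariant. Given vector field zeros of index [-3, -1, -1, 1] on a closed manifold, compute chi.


Poincare-Hopf: chi(M) = sum of indices of zeros.
chi = (-3) + (-1) + (-1) + (1) = -4

-4


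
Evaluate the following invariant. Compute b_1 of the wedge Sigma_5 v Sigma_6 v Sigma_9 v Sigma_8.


For a wedge X v Y: reduced H_k(X v Y) = H_k(X) + H_k(Y).
Each Sigma_g contributes b_1 = 2g.
b_1 = 10 + 12 + 18 + 16 = 56

56


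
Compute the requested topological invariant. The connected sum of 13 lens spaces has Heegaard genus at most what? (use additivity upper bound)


Heegaard genus satisfies g(A#B) <= g(A) + g(B).
Each lens space has g = 1.
Upper bound: 13 * 1 = 13

13


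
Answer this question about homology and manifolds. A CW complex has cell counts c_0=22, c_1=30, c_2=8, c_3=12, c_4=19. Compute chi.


chi = sum_k (-1)^k c_k.
= (-1)^0*22 + (-1)^1*30 + (-1)^2*8 + (-1)^3*12 + (-1)^4*19
= (22) + (-30) + (8) + (-12) + (19)
= 7

7


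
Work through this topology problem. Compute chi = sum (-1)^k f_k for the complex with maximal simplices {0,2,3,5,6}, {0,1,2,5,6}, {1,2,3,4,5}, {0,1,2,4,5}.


Enumerate all faces; f-vector: f_0=7, f_1=20, f_2=27, f_3=17, f_4=4.
chi = sum (-1)^k f_k = 1

1


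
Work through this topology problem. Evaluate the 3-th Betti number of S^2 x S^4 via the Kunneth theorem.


Each S^d has Poincare polynomial 1 + t^d.
The product S^2 x S^4 has Poincare polynomial prod(1+t^d_i).
Expanding: b_0=1, b_2=1, b_4=1, b_6=1.
b_3 = 0

0


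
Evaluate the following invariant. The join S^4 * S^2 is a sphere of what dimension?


Join of spheres: S^m * S^n = S^{m+n+1}.
dim = 4 + 2 + 1 = 7

7


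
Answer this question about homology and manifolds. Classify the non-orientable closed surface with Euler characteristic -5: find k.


chi = 2 - k for closed non-orientable surfaces with k crosscaps.
-5 = 2 - k
k = 2 - (-5) = 7

7


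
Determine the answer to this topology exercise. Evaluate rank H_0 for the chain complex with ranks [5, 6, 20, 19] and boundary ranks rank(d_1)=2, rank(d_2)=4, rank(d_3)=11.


rank H_k = rank(ker d_k) - rank(im d_{k+1}).
rank(ker d_0) = rank(C_0) - rank(d_0) = 5 - 0 = 5.
rank(im d_{0+1}) = 2.
rank H_0 = 5 - 2 = 3

3


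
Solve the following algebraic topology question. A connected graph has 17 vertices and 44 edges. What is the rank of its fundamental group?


For a connected graph: rank(pi_1) = b_1 = E - V + 1 = 1 - chi.
chi = V - E = 17 - 44 = -27.
rank = 1 - (-27) = 44 - 17 + 1 = 28

28


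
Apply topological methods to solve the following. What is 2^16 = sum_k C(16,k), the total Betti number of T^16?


b_k(T^16) = C(16,k), so the sum over k is sum_k C(16,k) = 2^16.
Total = 2^16 = 65536

65536


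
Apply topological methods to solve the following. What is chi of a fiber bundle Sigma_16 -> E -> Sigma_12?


For a fiber bundle F -> E -> B (with CW structure): chi(E) = chi(B) * chi(F).
chi(Sigma_12) = -22, chi(Sigma_16) = -30.
chi(E) = (-22) * (-30) = 660

660


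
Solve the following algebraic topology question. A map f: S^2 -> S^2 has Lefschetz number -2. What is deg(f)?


L(f) = 1 + (-1)^2 deg(f) on S^2.
-2 = 1 + (-1)^2 * deg(f)
(-1)^2 * deg(f) = -3
deg(f) = -3

-3


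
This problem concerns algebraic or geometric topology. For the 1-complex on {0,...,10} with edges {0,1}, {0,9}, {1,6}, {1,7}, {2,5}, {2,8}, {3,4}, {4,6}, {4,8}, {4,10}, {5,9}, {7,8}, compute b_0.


Run DFS/union-find over 11 vertices.
V = 11, E = 12.
Number of components = 1

1


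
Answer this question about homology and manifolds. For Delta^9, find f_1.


Delta^9 has 9+1 vertices. A 1-face is a choice of 1+1 vertices.
f_1 = C(9+1, 1+1) = C(10,2) = 45

45


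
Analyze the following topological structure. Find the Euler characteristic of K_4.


K_4: V = 4, E = C(4,2) = 6.
chi = V - E = 4 - 6 = -2

-2


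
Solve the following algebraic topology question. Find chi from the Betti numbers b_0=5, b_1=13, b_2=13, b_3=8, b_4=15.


chi = sum_k (-1)^k b_k.
= (5) + (-13) + (13) + (-8) + (15)
= 12

12


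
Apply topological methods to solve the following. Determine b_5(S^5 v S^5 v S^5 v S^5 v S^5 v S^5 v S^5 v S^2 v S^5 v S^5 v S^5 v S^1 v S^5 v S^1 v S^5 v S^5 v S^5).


For a wedge of spheres, H_k (k>0) is free on one generator per sphere of dimension k.
Spheres of dimension 5: count = 14.
b_5 = 14

14


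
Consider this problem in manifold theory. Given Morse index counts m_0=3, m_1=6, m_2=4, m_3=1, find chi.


Morse theory: chi(M) = sum_k (-1)^k m_k where m_k = #(index-k critical points).
= (3) + (-6) + (4) + (-1) = 0

0


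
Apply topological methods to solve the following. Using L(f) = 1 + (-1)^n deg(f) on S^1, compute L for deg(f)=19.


On S^1: L(f) = tr(f_0*) + (-1)^1 tr(f_1*) = 1 + (-1)^1 * deg(f).
L(f) = 1 + (-1)^1 * 19 = 1 + -19 = -18

-18


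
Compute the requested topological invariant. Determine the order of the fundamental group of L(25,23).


pi_1(L(p,q)) = Z/pZ for any q coprime to p.
|pi_1(L(25,23))| = 25

25


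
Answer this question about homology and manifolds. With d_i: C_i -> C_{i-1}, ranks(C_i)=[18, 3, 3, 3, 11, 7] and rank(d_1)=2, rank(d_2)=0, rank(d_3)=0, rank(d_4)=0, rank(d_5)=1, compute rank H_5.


rank H_k = rank(ker d_k) - rank(im d_{k+1}).
rank(ker d_5) = rank(C_5) - rank(d_5) = 7 - 1 = 6.
rank(im d_{5+1}) = 0.
rank H_5 = 6 - 0 = 6

6


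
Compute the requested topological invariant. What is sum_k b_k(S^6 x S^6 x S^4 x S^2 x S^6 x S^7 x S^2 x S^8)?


Total Betti number is multiplicative under products.
Each S^d (d>=1) has total Betti number 2.
There are 8 sphere factors.
Total = 2^8 = 256

256


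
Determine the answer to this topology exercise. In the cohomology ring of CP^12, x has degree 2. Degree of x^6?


|x| = 2 in H^*(CP^n).
|x^6| = 6 * |x| = 6 * 2 = 12

12


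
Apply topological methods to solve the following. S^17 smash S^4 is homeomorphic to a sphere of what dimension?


S^m ^ S^n = S^{m+n}.
k = 17 + 4 = 21

21


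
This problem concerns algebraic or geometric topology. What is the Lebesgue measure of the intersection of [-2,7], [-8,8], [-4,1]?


Intersection = [max(a_i), min(b_i)] = [-2, 1].
Length = 1 - -2 = 3

3


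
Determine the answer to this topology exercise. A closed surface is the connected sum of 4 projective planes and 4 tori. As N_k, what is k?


Since a >= 1, the sum is non-orientable; each T^2 can be replaced by RP^2 # RP^2 (since T^2#RP^2 = 3RP^2).
Total crosscaps k = 4 + 2*4 = 12.
Check via chi: chi = 4*1 + 4*0 - (4+4-1)*2 = -10 = 2 - k = -10. Consistent.

12


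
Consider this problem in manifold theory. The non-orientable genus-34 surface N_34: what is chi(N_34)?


For a non-orientable closed surface with k crosscaps: chi = 2 - k.
Here k = 34.
chi = 2 - 34 = -32

-32


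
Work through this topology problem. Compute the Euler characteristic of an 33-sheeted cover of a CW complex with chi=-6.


For a finite covering: chi(E) = (number of sheets) * chi(B).
chi(E) = 33 * (-6) = -198

-198


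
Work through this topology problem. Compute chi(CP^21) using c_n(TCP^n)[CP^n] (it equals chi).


For any closed oriented manifold, <e(TM),[M]> = chi(M).
chi(CP^21) = 21+1 = 22

22


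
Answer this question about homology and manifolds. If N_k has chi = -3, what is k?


chi = 2 - k for closed non-orientable surfaces with k crosscaps.
-3 = 2 - k
k = 2 - (-3) = 5

5


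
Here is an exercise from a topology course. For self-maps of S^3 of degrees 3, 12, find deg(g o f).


Degree is multiplicative under composition: deg(g o f) = deg(g) * deg(f).
= 12 * 3 = 36

36


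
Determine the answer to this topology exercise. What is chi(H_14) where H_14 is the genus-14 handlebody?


A genus-g handlebody deformation retracts to a wedge of g circles.
chi(vee_g S^1) = 1 - g.
chi(H_14) = 1 - 14 = -13

-13


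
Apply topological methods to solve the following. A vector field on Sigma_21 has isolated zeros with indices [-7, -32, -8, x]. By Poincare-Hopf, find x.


Poincare-Hopf: sum of indices = chi(M).
chi(Sigma_21) = 2 - 2*21 = -40.
Sum of known indices = -47.
x = chi - (sum known) = -40 - (-47) = 7

7


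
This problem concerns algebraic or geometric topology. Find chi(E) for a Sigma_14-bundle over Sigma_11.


For a fiber bundle F -> E -> B (with CW structure): chi(E) = chi(B) * chi(F).
chi(Sigma_11) = -20, chi(Sigma_14) = -26.
chi(E) = (-20) * (-26) = 520

520


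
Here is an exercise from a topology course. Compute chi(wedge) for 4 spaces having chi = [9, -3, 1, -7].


chi(A v B) = chi(A) + chi(B) - 1 (one point identified).
For 4 spaces: chi = (sum chi_i) - (4 - 1).
sum = 0; chi = 0 - 3 = -3

-3


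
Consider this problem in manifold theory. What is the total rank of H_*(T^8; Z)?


b_k(T^8) = C(8,k), so the sum over k is sum_k C(8,k) = 2^8.
Total = 2^8 = 256

256


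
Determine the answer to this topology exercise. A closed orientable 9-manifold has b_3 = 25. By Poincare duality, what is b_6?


Poincare duality for closed orientable n-manifolds: b_k = b_{n-k}.
Here n = 9, so b_6 = b_3 = 25

25


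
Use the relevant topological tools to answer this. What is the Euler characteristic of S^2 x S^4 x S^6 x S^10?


chi is multiplicative: chi(X x Y) = chi(X) chi(Y).
Each even-dim sphere has chi = 2. There are 4 factors.
chi = 2^4 = 16

16


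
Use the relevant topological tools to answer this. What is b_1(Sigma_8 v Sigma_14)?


For a wedge: H_1(A v B) = H_1(A) + H_1(B).
b_1(Sigma_8) = 16, b_1(Sigma_14) = 28.
b_1 = 16 + 28 = 44

44


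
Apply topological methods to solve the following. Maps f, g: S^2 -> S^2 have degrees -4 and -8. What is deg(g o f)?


Degree is multiplicative under composition: deg(g o f) = deg(g) * deg(f).
= -8 * -4 = 32

32


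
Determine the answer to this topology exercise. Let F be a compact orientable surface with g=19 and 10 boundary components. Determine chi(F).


For a compact orientable surface with genus g and b boundary components: chi = 2 - 2g - b.
chi = 2 - 2*19 - 10 = 2 - 38 - 10 = -46

-46


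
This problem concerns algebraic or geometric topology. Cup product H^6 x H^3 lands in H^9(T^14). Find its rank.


Cup product: H^p x H^q -> H^{p+q}; here p+q = 6+3 = 9.
rank H^k(T^n) = C(n,k).
C(14,9) = 2002

2002


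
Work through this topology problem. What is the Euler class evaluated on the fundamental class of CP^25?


For any closed oriented manifold, <e(TM),[M]> = chi(M).
chi(CP^25) = 25+1 = 26

26


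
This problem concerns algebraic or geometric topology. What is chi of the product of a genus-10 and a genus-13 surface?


chi(Sigma_10) = 2 - 2*10 = -18
chi(Sigma_13) = 2 - 2*13 = -24
chi(product) = (-18) * (-24) = 432

432


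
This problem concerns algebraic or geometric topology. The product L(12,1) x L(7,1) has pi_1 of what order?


pi_1(X x Y) = pi_1(X) x pi_1(Y).
pi_1(L(12,1)) = Z/12, pi_1(L(7,1)) = Z/7.
|Z/12 x Z/7| = 12 * 7 = 84

84


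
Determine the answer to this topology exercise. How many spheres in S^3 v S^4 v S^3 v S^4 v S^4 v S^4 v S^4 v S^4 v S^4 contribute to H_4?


For a wedge of spheres, H_k (k>0) is free on one generator per sphere of dimension k.
Spheres of dimension 4: count = 7.
b_4 = 7

7


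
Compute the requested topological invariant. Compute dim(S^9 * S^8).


Join of spheres: S^m * S^n = S^{m+n+1}.
dim = 9 + 8 + 1 = 18

18


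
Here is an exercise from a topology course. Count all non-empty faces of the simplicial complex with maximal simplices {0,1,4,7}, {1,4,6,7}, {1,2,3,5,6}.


Each maximal simplex on m vertices has 2^m - 1 nonempty faces.
Take the union (dedupe shared faces).
Total distinct faces = 51

51


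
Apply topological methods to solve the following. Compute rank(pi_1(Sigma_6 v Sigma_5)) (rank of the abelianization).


For a wedge: H_1(A v B) = H_1(A) + H_1(B).
b_1(Sigma_6) = 12, b_1(Sigma_5) = 10.
b_1 = 12 + 10 = 22

22


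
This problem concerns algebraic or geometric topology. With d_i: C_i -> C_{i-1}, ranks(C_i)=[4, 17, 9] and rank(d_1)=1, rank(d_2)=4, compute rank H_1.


rank H_k = rank(ker d_k) - rank(im d_{k+1}).
rank(ker d_1) = rank(C_1) - rank(d_1) = 17 - 1 = 16.
rank(im d_{1+1}) = 4.
rank H_1 = 16 - 4 = 12

12


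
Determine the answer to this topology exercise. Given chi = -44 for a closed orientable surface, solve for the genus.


chi = 2 - 2g for closed orientable surfaces.
-44 = 2 - 2g
2g = 2 - (-44) = 46
g = 23

23


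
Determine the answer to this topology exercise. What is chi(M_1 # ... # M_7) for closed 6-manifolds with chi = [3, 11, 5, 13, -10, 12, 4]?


For n-manifolds: chi(A#B) = chi(A) + chi(B) - chi(S^6).
chi(S^6) = 1 + (-1)^6 = 2.
chi(#) = (sum chi_i) - (7-1)*chi(S^6) = 38 - 6*2 = 26

26


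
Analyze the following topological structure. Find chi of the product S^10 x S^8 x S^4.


chi is multiplicative: chi(X x Y) = chi(X) chi(Y).
Each even-dim sphere has chi = 2. There are 3 factors.
chi = 2^3 = 8

8


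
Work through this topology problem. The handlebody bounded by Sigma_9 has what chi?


A genus-g handlebody deformation retracts to a wedge of g circles.
chi(vee_g S^1) = 1 - g.
chi(H_9) = 1 - 9 = -8

-8


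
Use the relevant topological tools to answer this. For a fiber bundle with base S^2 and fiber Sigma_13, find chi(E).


chi(S^2) = 2 (n even), chi(Sigma_13) = 2 - 2*13 = -24.
chi(E) = 2 * (-24) = -48

-48


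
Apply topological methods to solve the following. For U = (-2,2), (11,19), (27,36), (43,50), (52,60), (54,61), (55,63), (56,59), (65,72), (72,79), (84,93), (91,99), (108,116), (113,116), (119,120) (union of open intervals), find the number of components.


Sort and merge overlapping open intervals.
Merged: (-2,2), (11,19), (27,36), (43,50), (52,63), (65,72), (72,79), (84,99), (108,116), (119,120).
Number of components = 10

10


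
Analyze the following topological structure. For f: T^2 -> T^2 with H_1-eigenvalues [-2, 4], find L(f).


For a torus self-map: L(f) = det(I - A) where A acts on H_1.
L(f) = (1--2) * (1-4) = 3 * -3 = -9

-9


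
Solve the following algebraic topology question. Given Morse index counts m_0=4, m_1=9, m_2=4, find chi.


Morse theory: chi(M) = sum_k (-1)^k m_k where m_k = #(index-k critical points).
= (4) + (-9) + (4) = -1

-1


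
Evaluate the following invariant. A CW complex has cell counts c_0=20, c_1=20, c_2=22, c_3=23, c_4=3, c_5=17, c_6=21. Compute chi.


chi = sum_k (-1)^k c_k.
= (-1)^0*20 + (-1)^1*20 + (-1)^2*22 + (-1)^3*23 + (-1)^4*3 + (-1)^5*17 + (-1)^6*21
= (20) + (-20) + (22) + (-23) + (3) + (-17) + (21)
= 6

6


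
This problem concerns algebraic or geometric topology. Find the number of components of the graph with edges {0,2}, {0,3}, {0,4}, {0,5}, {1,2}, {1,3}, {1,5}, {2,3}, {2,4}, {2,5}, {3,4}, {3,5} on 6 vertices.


Run DFS/union-find over 6 vertices.
V = 6, E = 12.
Number of components = 1

1


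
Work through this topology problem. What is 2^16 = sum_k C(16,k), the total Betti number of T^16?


b_k(T^16) = C(16,k), so the sum over k is sum_k C(16,k) = 2^16.
Total = 2^16 = 65536

65536


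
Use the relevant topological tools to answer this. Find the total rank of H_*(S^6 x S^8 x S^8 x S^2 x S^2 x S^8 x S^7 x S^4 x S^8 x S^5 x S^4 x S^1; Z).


Total Betti number is multiplicative under products.
Each S^d (d>=1) has total Betti number 2.
There are 12 sphere factors.
Total = 2^12 = 4096

4096


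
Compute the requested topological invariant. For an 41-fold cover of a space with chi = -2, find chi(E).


For a finite covering: chi(E) = (number of sheets) * chi(B).
chi(E) = 41 * (-2) = -82

-82


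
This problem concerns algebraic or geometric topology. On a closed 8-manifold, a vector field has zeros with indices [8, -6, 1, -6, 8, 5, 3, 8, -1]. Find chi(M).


Poincare-Hopf: chi(M) = sum of indices of zeros.
chi = (8) + (-6) + (1) + (-6) + (8) + (5) + (3) + (8) + (-1) = 20

20


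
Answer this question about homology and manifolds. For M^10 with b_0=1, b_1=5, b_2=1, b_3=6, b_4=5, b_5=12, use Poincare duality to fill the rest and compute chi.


By Poincare duality b_k = b_{10-k}, so full Betti numbers: b_0=1, b_1=5, b_2=1, b_3=6, b_4=5, b_5=12, b_6=5, b_7=6, b_8=1, b_9=5, b_10=1.
chi = sum (-1)^k b_k = -20

-20


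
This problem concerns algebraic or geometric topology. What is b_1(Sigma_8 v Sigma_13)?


For a wedge: H_1(A v B) = H_1(A) + H_1(B).
b_1(Sigma_8) = 16, b_1(Sigma_13) = 26.
b_1 = 16 + 26 = 42

42


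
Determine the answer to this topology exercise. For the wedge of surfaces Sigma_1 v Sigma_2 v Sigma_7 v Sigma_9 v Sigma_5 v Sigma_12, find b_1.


For a wedge X v Y: reduced H_k(X v Y) = H_k(X) + H_k(Y).
Each Sigma_g contributes b_1 = 2g.
b_1 = 2 + 4 + 14 + 18 + 10 + 24 = 72

72


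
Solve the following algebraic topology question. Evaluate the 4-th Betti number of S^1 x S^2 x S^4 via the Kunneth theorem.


Each S^d has Poincare polynomial 1 + t^d.
The product S^1 x S^2 x S^4 has Poincare polynomial prod(1+t^d_i).
Expanding: b_0=1, b_1=1, b_2=1, b_3=1, b_4=1, b_5=1, b_6=1, b_7=1.
b_4 = 1

1


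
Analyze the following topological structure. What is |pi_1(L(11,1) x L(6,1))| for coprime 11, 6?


pi_1(X x Y) = pi_1(X) x pi_1(Y).
pi_1(L(11,1)) = Z/11, pi_1(L(6,1)) = Z/6.
|Z/11 x Z/6| = 11 * 6 = 66

66
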